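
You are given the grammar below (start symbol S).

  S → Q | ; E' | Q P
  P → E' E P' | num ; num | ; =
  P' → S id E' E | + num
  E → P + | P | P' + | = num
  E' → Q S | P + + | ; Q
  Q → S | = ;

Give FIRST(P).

From P → E' E P': add FIRST(E') = { ;, =, num }.
P → num ; num contributes {num}.
P → ; = contributes {;}.
Union: FIRST(P) = { ;, =, num }.

{ ;, =, num }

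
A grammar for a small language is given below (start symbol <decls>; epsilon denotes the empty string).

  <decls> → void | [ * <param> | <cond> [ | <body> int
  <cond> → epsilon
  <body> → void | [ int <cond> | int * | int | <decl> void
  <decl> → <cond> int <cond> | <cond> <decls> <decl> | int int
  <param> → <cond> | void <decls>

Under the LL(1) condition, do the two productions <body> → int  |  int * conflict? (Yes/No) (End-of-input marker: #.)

Yes

FIRST(int) = { int } and FIRST(int *) = { int }.
Both contain int, so the two alternatives are not disjoint — LL(1) conflict.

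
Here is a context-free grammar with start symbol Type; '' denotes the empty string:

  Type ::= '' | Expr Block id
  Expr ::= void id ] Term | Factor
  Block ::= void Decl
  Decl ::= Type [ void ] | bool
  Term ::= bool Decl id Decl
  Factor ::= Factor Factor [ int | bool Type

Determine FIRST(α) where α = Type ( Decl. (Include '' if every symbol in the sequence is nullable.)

{ (, bool, void }

Add FIRST(Type)\{''} = { bool, void }; Type is nullable, continue.
( is a terminal; add {(} and stop.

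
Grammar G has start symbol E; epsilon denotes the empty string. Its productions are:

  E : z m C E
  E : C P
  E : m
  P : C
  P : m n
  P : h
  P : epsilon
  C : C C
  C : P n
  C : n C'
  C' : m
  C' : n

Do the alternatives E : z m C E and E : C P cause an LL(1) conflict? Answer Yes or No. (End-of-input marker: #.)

No

FIRST(z m C E) = { z } and FIRST(C P) = { h, m, n }.
The FIRST sets are disjoint and neither alternative is nullable — no conflict.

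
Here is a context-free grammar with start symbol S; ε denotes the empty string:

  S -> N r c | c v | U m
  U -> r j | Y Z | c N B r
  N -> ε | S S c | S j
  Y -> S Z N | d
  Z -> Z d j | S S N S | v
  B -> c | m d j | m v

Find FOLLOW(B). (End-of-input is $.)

In U -> c N B r: add FIRST(r) = { r }.
Union: FOLLOW(B) = { r }.

{ r }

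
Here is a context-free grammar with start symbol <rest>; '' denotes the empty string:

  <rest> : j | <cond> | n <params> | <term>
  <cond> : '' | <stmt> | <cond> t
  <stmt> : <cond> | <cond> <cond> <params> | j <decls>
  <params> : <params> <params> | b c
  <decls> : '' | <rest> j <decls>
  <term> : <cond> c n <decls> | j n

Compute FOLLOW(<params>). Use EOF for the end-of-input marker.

In <rest> : n <params>: <params> is at the end, add FOLLOW(<rest>) = { EOF, j }.
In <stmt> : <cond> <cond> <params>: <params> is at the end, add FOLLOW(<stmt>) = { EOF, b, c, j, t }.
In <params> : <params> <params>: add FIRST(<params>) = { b }.
In <params> : <params> <params>: <params> is at the end, add FOLLOW(<params>) = { EOF, b, c, j, t }.
Union: FOLLOW(<params>) = { EOF, b, c, j, t }.

{ EOF, b, c, j, t }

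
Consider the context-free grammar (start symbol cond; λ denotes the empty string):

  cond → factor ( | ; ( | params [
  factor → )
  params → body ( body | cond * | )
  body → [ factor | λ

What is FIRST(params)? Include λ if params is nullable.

{ (, ), ;, [ }

From params → body ( body: body nullable, take FIRST(body) ∪ {(} = { (, [ }.
From params → cond *: add FIRST(cond) = { (, ), ;, [ }.
params → ) contributes {)}.
Union: FIRST(params) = { (, ), ;, [ }.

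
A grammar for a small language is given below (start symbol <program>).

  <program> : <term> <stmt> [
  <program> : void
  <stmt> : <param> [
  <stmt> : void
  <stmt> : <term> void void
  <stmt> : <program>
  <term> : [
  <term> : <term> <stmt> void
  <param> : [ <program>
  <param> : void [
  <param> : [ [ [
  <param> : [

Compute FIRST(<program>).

{ [, void }

From <program> : <term> <stmt> [: add FIRST(<term>) = { [ }.
<program> : void contributes {void}.
Union: FIRST(<program>) = { [, void }.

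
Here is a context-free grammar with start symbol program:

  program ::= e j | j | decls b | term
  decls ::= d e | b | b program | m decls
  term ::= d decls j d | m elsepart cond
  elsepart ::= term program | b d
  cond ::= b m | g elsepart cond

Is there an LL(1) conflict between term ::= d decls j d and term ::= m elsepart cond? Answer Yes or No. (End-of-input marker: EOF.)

No

FIRST(d decls j d) = { d } and FIRST(m elsepart cond) = { m }.
The FIRST sets are disjoint and neither alternative is nullable — no conflict.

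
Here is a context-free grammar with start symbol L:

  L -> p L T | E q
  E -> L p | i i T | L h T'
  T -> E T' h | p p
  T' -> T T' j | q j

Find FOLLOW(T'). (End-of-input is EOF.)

{ h, i, j, p, q }

In E -> L h T': T' is at the end, add FOLLOW(E) = { i, p, q }.
In T -> E T' h: add FIRST(h) = { h }.
In T' -> T T' j: add FIRST(j) = { j }.
Union: FOLLOW(T') = { h, i, j, p, q }.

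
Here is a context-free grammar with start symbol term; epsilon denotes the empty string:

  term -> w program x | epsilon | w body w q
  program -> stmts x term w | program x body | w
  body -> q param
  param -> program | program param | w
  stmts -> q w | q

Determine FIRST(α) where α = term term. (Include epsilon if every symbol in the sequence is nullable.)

Add FIRST(term)\{epsilon} = { w }; term is nullable, continue.
Add FIRST(term)\{epsilon} = { w }; term is nullable, continue.
Every symbol is nullable, so include epsilon.

{ w, epsilon }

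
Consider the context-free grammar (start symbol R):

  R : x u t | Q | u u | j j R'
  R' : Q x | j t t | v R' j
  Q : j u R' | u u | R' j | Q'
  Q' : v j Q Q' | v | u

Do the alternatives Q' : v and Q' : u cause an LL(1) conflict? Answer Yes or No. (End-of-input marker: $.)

FIRST(v) = { v } and FIRST(u) = { u }.
The FIRST sets are disjoint and neither alternative is nullable — no conflict.

No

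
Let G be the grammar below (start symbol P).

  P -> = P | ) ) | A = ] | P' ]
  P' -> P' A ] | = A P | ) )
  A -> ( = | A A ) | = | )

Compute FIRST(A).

A -> ( = contributes {(}.
From A -> A A ): add FIRST(A) = { (, ), = }.
A -> = contributes {=}.
A -> ) contributes {)}.
Union: FIRST(A) = { (, ), = }.

{ (, ), = }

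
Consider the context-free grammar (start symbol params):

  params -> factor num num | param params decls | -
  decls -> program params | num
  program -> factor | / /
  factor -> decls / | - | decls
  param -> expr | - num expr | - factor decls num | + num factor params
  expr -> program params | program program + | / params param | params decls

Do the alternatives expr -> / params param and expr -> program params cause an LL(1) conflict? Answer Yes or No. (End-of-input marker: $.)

FIRST(/ params param) = { / } and FIRST(program params) = { -, /, num }.
Both contain /, so the two alternatives are not disjoint — LL(1) conflict.

Yes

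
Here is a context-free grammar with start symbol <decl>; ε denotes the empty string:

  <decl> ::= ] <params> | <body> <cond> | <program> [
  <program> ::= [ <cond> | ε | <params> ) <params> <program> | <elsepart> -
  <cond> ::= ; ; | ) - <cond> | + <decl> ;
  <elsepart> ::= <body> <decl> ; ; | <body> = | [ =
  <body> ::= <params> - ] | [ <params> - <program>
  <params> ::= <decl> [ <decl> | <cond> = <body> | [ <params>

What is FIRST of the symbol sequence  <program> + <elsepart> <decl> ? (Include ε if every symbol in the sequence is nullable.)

{ ), +, ;, [, ] }

Add FIRST(<program>)\{ε} = { ), +, ;, [, ] }; <program> is nullable, continue.
+ is a terminal; add {+} and stop.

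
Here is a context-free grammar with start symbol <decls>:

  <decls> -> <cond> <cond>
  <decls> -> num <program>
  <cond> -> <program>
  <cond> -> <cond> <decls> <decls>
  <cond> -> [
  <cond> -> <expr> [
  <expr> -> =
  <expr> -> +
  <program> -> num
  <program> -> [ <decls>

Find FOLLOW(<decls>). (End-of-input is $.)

{ $, +, =, [, num }

<decls> is the start symbol, so $ ∈ FOLLOW(<decls>).
In <cond> -> <cond> <decls> <decls>: add FIRST(<decls>) = { +, =, [, num }.
In <cond> -> <cond> <decls> <decls>: <decls> is at the end, add FOLLOW(<cond>) = { $, +, =, [, num }.
In <program> -> [ <decls>: <decls> is at the end, add FOLLOW(<program>) = { $, +, =, [, num }.
Union: FOLLOW(<decls>) = { $, +, =, [, num }.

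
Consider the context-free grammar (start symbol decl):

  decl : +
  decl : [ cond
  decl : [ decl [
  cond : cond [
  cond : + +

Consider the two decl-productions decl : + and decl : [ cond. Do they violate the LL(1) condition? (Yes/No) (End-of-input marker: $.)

FIRST(+) = { + } and FIRST([ cond) = { [ }.
The FIRST sets are disjoint and neither alternative is nullable — no conflict.

No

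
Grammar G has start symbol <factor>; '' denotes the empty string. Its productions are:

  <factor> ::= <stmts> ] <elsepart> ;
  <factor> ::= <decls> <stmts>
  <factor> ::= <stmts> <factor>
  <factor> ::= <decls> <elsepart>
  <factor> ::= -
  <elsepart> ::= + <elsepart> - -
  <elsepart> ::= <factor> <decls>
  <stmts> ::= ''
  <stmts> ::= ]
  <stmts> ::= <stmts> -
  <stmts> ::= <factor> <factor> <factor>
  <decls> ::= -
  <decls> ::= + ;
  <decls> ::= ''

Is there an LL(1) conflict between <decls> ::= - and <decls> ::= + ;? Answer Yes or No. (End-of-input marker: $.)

FIRST(-) = { - } and FIRST(+ ;) = { + }.
The FIRST sets are disjoint and neither alternative is nullable — no conflict.

No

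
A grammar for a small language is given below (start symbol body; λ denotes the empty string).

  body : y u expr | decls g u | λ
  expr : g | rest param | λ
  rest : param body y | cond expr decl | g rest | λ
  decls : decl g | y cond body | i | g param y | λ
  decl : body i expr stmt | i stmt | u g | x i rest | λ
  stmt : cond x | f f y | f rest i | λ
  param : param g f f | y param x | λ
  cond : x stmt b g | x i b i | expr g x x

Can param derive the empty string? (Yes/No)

Yes

param has an λ-production, so param ⇒ λ.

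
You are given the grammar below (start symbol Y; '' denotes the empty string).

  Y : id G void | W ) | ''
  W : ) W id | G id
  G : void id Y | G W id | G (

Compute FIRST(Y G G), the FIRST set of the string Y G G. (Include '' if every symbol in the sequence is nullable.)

{ ), id, void }

Add FIRST(Y)\{''} = { ), id, void }; Y is nullable, continue.
Add FIRST(G) = { void }; G is not nullable, stop.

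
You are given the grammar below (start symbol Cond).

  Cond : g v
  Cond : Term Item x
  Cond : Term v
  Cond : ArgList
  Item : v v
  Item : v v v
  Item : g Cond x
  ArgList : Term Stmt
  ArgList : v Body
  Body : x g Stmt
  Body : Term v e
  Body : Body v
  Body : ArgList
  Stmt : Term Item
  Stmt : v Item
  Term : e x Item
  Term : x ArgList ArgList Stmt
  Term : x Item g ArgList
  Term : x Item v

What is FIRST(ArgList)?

{ e, v, x }

From ArgList : Term Stmt: add FIRST(Term) = { e, x }.
ArgList : v Body contributes {v}.
Union: FIRST(ArgList) = { e, v, x }.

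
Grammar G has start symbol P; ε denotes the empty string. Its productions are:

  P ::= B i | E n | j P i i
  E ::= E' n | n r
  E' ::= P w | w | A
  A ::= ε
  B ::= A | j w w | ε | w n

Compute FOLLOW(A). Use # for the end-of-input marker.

In E' ::= A: A is at the end, add FOLLOW(E') = { n }.
In B ::= A: A is at the end, add FOLLOW(B) = { i }.
Union: FOLLOW(A) = { i, n }.

{ i, n }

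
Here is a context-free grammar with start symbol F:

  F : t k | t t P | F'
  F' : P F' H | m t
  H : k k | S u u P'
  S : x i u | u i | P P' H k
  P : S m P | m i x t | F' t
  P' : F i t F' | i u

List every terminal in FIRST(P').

{ i, m, t, u, x }

From P' : F i t F': add FIRST(F) = { m, t, u, x }.
P' : i u contributes {i}.
Union: FIRST(P') = { i, m, t, u, x }.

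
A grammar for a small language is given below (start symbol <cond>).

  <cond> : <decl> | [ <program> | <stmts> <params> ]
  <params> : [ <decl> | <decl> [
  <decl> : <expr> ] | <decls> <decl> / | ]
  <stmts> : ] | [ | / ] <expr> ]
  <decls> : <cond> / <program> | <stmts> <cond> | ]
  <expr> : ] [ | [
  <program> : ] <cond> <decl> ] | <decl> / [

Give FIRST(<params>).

{ /, [, ] }

<params> : [ <decl> contributes {[}.
From <params> : <decl> [: add FIRST(<decl>) = { /, [, ] }.
Union: FIRST(<params>) = { /, [, ] }.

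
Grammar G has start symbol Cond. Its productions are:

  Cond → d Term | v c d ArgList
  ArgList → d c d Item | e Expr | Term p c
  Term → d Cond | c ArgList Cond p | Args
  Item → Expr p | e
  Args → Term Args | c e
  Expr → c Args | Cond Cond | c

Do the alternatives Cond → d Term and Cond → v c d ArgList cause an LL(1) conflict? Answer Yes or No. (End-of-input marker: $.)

No

FIRST(d Term) = { d } and FIRST(v c d ArgList) = { v }.
The FIRST sets are disjoint and neither alternative is nullable — no conflict.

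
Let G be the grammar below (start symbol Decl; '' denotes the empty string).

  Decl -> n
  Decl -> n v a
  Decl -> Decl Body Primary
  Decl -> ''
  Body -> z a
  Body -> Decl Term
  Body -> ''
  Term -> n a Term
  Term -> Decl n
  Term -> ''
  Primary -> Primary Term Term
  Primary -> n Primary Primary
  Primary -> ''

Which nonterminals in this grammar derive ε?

Directly nullable (have an ''-production): Decl, Body, Term, Primary.

{ Body, Decl, Primary, Term }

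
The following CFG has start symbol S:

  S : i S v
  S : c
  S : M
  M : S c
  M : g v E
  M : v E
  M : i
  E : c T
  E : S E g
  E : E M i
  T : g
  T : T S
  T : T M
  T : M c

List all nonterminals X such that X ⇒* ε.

{ } (none)

No nonterminal has an empty production or an RHS whose symbols are all nullable.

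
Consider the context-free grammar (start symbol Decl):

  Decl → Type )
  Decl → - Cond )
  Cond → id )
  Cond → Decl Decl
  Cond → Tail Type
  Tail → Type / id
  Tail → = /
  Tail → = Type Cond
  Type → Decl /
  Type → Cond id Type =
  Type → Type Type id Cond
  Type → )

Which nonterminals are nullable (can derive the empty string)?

{ } (none)

No nonterminal has an empty production or an RHS whose symbols are all nullable.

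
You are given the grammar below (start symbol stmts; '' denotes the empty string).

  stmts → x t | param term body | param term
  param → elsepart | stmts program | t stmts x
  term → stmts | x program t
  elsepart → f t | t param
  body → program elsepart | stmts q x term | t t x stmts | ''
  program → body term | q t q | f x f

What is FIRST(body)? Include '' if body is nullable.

From body → program elsepart: add FIRST(program) = { f, q, t, x }.
From body → stmts q x term: add FIRST(stmts) = { f, t, x }.
body → t t x stmts contributes {t}.
body → '' contributes ''.
Union: FIRST(body) = { f, q, t, x, '' }.

{ f, q, t, x, '' }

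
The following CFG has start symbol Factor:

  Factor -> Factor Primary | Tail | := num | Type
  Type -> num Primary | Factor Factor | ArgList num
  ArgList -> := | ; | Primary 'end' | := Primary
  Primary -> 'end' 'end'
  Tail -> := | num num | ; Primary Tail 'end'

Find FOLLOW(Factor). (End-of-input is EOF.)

{ EOF, 'end', :=, ;, num }

Factor is the start symbol, so EOF ∈ FOLLOW(Factor).
In Factor -> Factor Primary: add FIRST(Primary) = { 'end' }.
In Type -> Factor Factor: add FIRST(Factor) = { 'end', :=, ;, num }.
In Type -> Factor Factor: Factor is at the end, add FOLLOW(Type) = { EOF, 'end', :=, ;, num }.
Union: FOLLOW(Factor) = { EOF, 'end', :=, ;, num }.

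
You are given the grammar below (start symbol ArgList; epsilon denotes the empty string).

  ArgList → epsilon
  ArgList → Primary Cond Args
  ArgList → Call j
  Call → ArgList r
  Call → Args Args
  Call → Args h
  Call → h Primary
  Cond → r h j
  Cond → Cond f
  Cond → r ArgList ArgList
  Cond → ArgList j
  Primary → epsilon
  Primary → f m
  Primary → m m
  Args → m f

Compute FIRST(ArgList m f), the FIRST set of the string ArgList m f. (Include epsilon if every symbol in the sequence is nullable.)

{ f, h, j, m, r }

Add FIRST(ArgList)\{epsilon} = { f, h, j, m, r }; ArgList is nullable, continue.
m is a terminal; add {m} and stop.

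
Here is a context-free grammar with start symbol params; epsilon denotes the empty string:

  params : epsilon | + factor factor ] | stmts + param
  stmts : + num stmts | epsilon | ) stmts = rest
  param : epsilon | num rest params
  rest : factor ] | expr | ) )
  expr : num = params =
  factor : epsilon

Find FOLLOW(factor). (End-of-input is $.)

{ ] }

In params : + factor factor ]: add FIRST(factor ]) = { ] }.
In params : + factor factor ]: add FIRST(]) = { ] }.
In rest : factor ]: add FIRST(]) = { ] }.
Union: FOLLOW(factor) = { ] }.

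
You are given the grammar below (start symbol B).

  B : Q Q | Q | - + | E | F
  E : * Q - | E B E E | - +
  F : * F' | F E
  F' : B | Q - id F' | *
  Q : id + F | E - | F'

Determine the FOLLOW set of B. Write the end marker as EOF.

{ EOF, *, -, id }

B is the start symbol, so EOF ∈ FOLLOW(B).
In E : E B E E: add FIRST(E E) = { *, - }.
In F' : B: B is at the end, add FOLLOW(F') = { EOF, *, -, id }.
Union: FOLLOW(B) = { EOF, *, -, id }.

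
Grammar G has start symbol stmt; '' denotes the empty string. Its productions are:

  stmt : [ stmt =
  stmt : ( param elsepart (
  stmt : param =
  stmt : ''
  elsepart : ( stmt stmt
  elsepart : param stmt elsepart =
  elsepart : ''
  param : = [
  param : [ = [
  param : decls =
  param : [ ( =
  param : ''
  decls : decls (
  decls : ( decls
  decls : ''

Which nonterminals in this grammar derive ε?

{ decls, elsepart, param, stmt }

Directly nullable (have an ''-production): stmt, elsepart, param, decls.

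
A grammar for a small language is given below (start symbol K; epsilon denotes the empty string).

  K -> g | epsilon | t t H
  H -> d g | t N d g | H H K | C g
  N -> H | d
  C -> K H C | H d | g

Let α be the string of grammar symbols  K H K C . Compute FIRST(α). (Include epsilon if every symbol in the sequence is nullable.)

Add FIRST(K)\{epsilon} = { g, t }; K is nullable, continue.
Add FIRST(H) = { d, g, t }; H is not nullable, stop.

{ d, g, t }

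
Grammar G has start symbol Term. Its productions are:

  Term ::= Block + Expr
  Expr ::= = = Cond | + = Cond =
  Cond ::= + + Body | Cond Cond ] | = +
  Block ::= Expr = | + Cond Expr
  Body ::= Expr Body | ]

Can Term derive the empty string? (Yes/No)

No

No nonterminal in this grammar is nullable.
No production of Term has an RHS whose symbols are all nullable, so Term is not nullable.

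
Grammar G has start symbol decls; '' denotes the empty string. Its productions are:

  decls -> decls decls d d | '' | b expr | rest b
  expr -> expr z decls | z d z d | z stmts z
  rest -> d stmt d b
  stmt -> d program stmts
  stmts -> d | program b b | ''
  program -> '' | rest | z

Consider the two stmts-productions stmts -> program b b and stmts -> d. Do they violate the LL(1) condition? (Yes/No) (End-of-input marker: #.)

Yes

FIRST(program b b) = { b, d, z } and FIRST(d) = { d }.
Both contain d, so the two alternatives are not disjoint — LL(1) conflict.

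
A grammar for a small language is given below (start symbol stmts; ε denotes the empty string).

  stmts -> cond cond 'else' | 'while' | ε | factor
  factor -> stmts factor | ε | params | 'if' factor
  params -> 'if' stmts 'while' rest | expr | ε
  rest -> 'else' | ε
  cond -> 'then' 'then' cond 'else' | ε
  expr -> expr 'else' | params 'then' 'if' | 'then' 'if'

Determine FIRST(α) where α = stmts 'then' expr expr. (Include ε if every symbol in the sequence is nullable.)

Add FIRST(stmts)\{ε} = { 'else', 'if', 'then', 'while' }; stmts is nullable, continue.
'then' is a terminal; add {'then'} and stop.

{ 'else', 'if', 'then', 'while' }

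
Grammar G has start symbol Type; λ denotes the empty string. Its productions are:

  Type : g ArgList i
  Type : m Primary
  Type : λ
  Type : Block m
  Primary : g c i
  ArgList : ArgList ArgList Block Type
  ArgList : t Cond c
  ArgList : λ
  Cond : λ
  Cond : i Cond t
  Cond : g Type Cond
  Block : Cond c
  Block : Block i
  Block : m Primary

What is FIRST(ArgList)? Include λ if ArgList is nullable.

{ c, g, i, m, t, λ }

From ArgList : ArgList ArgList Block Type: ArgList, ArgList nullable, take FIRST(ArgList) ∪ FIRST(ArgList) ∪ FIRST(Block) = { c, g, i, m, t }.
ArgList : t Cond c contributes {t}.
ArgList : λ contributes λ.
Union: FIRST(ArgList) = { c, g, i, m, t, λ }.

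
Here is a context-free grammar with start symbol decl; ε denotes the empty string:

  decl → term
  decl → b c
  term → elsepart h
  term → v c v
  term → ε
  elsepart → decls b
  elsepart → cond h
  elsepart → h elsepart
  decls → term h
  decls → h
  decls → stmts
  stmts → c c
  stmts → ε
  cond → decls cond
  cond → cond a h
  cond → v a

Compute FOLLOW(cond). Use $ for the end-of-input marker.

In elsepart → cond h: add FIRST(h) = { h }.
In cond → decls cond: cond is at the end, add FOLLOW(cond) = { a, h }.
In cond → cond a h: add FIRST(a h) = { a }.
Union: FOLLOW(cond) = { a, h }.

{ a, h }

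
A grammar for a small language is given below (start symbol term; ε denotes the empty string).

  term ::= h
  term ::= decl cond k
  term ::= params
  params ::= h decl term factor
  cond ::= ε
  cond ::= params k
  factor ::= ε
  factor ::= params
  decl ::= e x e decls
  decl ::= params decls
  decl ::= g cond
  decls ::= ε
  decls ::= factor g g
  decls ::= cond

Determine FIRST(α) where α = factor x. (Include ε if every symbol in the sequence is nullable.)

{ h, x }

Add FIRST(factor)\{ε} = { h }; factor is nullable, continue.
x is a terminal; add {x} and stop.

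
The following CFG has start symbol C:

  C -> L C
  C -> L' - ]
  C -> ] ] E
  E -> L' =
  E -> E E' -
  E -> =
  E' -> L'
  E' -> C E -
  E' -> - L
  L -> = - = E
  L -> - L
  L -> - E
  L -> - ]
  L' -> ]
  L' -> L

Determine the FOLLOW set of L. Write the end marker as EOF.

In C -> L C: add FIRST(C) = { -, =, ] }.
In E' -> - L: L is at the end, add FOLLOW(E') = { - }.
In L -> - L: L is at the end, add FOLLOW(L) = { -, =, ] }.
In L' -> L: L is at the end, add FOLLOW(L') = { -, = }.
Union: FOLLOW(L) = { -, =, ] }.

{ -, =, ] }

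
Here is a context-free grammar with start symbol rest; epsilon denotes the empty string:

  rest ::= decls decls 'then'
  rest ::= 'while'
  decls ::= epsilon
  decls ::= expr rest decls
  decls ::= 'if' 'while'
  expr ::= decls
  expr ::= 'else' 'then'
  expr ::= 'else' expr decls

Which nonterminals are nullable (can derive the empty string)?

{ decls, expr }

Directly nullable (have an epsilon-production): decls.
expr ::= decls with every symbol nullable, so expr is nullable.
No other nonterminal has a production whose RHS symbols are all nullable.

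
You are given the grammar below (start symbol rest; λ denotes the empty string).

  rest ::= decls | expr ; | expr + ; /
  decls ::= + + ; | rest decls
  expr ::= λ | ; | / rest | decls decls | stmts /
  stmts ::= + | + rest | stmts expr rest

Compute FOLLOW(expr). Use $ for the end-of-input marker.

{ +, /, ; }

In rest ::= expr ;: add FIRST(;) = { ; }.
In rest ::= expr + ; /: add FIRST(+ ; /) = { + }.
In stmts ::= stmts expr rest: add FIRST(rest) = { +, /, ; }.
Union: FOLLOW(expr) = { +, /, ; }.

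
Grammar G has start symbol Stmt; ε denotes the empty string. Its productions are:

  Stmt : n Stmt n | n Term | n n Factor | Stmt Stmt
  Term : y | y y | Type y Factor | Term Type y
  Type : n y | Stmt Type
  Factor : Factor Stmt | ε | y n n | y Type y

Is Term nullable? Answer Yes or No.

Nullable nonterminals: Factor.
No production of Term has an RHS whose symbols are all nullable, so Term is not nullable.

No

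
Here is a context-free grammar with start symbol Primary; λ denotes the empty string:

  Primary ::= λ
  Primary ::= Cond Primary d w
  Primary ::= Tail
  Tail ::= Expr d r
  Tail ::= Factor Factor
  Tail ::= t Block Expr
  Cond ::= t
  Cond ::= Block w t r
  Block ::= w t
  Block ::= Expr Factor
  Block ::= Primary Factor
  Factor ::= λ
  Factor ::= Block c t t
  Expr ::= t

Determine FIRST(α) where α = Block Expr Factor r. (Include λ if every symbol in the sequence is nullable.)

{ c, t, w }

Add FIRST(Block)\{λ} = { c, t, w }; Block is nullable, continue.
Add FIRST(Expr) = { t }; Expr is not nullable, stop.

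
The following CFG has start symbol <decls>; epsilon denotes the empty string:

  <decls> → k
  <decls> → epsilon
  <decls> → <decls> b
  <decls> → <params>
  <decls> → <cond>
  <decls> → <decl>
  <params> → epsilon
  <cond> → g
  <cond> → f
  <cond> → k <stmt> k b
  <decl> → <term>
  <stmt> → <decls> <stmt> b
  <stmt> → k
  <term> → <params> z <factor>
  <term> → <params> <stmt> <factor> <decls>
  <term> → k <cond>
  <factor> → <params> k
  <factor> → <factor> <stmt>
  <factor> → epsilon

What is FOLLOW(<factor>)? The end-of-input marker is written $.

{ $, b, f, g, k, z }

In <term> → <params> z <factor>: <factor> is at the end, add FOLLOW(<term>) = { $, b, f, g, k, z }.
In <term> → <params> <stmt> <factor> <decls>: add FIRST(<decls>)\{epsilon} = { b, f, g, k, z }.
  Since <decls> is nullable, also add FOLLOW(<term>) = { $, b, f, g, k, z }.
In <factor> → <factor> <stmt>: add FIRST(<stmt>) = { b, f, g, k, z }.
Union: FOLLOW(<factor>) = { $, b, f, g, k, z }.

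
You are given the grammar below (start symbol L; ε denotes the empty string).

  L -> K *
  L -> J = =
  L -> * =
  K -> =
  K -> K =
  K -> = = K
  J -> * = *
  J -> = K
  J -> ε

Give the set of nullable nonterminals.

Directly nullable (have an ε-production): J.
No other nonterminal has a production whose RHS symbols are all nullable.

{ J }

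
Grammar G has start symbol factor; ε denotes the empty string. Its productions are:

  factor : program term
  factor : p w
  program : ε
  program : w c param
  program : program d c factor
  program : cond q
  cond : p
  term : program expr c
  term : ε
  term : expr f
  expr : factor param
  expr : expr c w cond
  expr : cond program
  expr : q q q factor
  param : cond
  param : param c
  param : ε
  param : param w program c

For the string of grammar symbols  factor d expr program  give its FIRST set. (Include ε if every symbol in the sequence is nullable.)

{ c, d, f, p, q, w }

Add FIRST(factor)\{ε} = { c, d, f, p, q, w }; factor is nullable, continue.
d is a terminal; add {d} and stop.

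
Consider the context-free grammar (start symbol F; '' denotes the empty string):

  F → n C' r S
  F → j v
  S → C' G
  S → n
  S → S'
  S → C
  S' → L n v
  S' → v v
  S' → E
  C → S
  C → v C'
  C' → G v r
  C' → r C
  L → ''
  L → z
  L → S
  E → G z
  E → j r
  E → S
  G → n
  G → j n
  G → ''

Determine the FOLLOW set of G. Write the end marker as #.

In S → C' G: G is at the end, add FOLLOW(S) = { #, j, n, r }.
In C' → G v r: add FIRST(v r) = { v }.
In E → G z: add FIRST(z) = { z }.
Union: FOLLOW(G) = { #, j, n, r, v, z }.

{ #, j, n, r, v, z }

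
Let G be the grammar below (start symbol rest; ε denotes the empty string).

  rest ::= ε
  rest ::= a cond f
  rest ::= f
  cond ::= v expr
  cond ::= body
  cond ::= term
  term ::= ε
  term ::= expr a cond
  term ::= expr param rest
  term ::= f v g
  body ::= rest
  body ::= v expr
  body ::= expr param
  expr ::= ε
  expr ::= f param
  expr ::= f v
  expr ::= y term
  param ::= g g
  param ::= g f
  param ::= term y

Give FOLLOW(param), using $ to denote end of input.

{ a, f, g, y }

In term ::= expr param rest: add FIRST(rest)\{ε} = { a, f }.
  Since rest is nullable, also add FOLLOW(term) = { a, f, g, y }.
In body ::= expr param: param is at the end, add FOLLOW(body) = { a, f, g, y }.
In expr ::= f param: param is at the end, add FOLLOW(expr) = { a, f, g, y }.
Union: FOLLOW(param) = { a, f, g, y }.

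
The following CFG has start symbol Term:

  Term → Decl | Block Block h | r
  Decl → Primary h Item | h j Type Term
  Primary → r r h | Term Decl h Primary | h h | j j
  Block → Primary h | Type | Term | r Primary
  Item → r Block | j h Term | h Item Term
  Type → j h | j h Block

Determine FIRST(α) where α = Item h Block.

Add FIRST(Item) = { h, j, r }; Item is not nullable, stop.

{ h, j, r }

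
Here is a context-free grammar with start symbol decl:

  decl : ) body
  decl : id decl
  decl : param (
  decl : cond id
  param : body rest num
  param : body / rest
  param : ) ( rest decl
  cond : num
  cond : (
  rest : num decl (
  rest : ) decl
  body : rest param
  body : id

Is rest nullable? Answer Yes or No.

No

No nonterminal in this grammar is nullable.
No production of rest has an RHS whose symbols are all nullable, so rest is not nullable.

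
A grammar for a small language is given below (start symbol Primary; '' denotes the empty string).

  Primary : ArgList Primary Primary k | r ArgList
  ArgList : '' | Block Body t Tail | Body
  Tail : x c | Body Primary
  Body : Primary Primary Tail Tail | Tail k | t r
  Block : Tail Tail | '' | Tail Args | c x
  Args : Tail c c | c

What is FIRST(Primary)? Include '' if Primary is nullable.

From Primary : ArgList Primary Primary k: ArgList nullable, take FIRST(ArgList) ∪ FIRST(Primary) = { c, r, t, x }.
Primary : r ArgList contributes {r}.
Union: FIRST(Primary) = { c, r, t, x }.

{ c, r, t, x }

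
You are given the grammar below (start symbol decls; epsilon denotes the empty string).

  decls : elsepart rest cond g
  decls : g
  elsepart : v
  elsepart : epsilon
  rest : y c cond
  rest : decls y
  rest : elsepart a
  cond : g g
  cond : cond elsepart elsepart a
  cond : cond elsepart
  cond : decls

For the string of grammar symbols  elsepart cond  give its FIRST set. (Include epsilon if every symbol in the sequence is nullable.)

Add FIRST(elsepart)\{epsilon} = { v }; elsepart is nullable, continue.
Add FIRST(cond) = { a, g, v, y }; cond is not nullable, stop.

{ a, g, v, y }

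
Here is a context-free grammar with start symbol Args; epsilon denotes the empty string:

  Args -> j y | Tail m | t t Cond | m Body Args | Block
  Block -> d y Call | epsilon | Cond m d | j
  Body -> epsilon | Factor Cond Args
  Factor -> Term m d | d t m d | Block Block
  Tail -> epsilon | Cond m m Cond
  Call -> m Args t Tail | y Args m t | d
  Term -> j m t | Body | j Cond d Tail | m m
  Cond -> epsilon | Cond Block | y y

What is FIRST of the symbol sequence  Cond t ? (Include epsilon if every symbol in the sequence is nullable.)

{ d, j, m, t, y }

Add FIRST(Cond)\{epsilon} = { d, j, m, y }; Cond is nullable, continue.
t is a terminal; add {t} and stop.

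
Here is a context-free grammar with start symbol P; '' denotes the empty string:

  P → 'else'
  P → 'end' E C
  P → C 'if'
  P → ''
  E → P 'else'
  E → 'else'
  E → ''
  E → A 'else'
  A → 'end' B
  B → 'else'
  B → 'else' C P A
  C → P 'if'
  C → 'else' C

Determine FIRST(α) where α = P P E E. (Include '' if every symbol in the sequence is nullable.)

Add FIRST(P)\{''} = { 'else', 'end', 'if' }; P is nullable, continue.
Add FIRST(P)\{''} = { 'else', 'end', 'if' }; P is nullable, continue.
Add FIRST(E)\{''} = { 'else', 'end', 'if' }; E is nullable, continue.
Add FIRST(E)\{''} = { 'else', 'end', 'if' }; E is nullable, continue.
Every symbol is nullable, so include ''.

{ 'else', 'end', 'if', '' }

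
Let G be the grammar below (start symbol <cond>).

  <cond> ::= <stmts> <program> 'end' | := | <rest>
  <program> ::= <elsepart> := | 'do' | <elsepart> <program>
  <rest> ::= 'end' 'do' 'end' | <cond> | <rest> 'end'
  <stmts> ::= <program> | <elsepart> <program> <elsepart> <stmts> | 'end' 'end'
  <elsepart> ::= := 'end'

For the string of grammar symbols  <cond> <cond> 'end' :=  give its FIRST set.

{ 'do', 'end', := }

Add FIRST(<cond>) = { 'do', 'end', := }; <cond> is not nullable, stop.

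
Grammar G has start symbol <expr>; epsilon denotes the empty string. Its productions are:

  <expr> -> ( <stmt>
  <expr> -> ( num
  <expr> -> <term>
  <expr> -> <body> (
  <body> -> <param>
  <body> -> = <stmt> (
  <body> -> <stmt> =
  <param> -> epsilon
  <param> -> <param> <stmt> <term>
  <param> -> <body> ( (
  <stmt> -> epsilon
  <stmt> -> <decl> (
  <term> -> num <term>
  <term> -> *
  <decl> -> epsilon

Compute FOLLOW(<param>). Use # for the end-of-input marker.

In <body> -> <param>: <param> is at the end, add FOLLOW(<body>) = { ( }.
In <param> -> <param> <stmt> <term>: add FIRST(<stmt> <term>) = { (, *, num }.
Union: FOLLOW(<param>) = { (, *, num }.

{ (, *, num }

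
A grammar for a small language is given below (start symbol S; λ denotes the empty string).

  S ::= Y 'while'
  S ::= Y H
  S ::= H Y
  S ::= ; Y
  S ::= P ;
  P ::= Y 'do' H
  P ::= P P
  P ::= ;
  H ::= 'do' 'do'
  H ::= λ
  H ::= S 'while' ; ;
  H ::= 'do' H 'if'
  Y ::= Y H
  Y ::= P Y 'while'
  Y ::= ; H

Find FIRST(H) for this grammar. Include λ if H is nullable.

{ 'do', ;, λ }

H ::= 'do' 'do' contributes {'do'}.
H ::= λ contributes λ.
From H ::= S 'while' ; ;: add FIRST(S) = { 'do', ; }.
H ::= 'do' H 'if' contributes {'do'}.
Union: FIRST(H) = { 'do', ;, λ }.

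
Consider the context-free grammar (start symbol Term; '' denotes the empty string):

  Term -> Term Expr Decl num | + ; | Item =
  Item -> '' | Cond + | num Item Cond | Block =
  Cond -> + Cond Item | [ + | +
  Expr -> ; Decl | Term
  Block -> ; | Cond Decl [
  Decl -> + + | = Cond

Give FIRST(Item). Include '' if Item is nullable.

{ +, ;, [, num, '' }

Item -> '' contributes ''.
From Item -> Cond +: add FIRST(Cond) = { +, [ }.
Item -> num Item Cond contributes {num}.
From Item -> Block =: add FIRST(Block) = { +, ;, [ }.
Union: FIRST(Item) = { +, ;, [, num, '' }.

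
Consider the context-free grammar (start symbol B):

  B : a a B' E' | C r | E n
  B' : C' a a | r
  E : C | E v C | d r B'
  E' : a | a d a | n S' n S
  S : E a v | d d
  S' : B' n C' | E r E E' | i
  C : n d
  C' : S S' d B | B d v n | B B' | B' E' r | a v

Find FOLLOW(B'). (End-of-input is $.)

In B : a a B' E': add FIRST(E') = { a, n }.
In E : d r B': B' is at the end, add FOLLOW(E) = { a, n, r, v }.
In S' : B' n C': add FIRST(n C') = { n }.
In C' : B B': B' is at the end, add FOLLOW(C') = { a, d, n }.
In C' : B' E' r: add FIRST(E' r) = { a, n }.
Union: FOLLOW(B') = { a, d, n, r, v }.

{ a, d, n, r, v }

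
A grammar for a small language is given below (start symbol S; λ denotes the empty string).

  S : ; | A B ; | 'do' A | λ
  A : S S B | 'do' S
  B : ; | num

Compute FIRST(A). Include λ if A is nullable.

From A : S S B: S, S nullable, take FIRST(S) ∪ FIRST(S) ∪ FIRST(B) = { 'do', ;, num }.
A : 'do' S contributes {'do'}.
Union: FIRST(A) = { 'do', ;, num }.

{ 'do', ;, num }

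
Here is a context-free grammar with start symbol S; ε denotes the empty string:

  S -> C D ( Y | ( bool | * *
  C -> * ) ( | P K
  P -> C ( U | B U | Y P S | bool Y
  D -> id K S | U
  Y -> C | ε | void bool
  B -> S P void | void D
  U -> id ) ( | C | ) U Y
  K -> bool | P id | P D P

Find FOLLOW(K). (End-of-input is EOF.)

In C -> P K: K is at the end, add FOLLOW(C) = { EOF, (, ), *, bool, id, void }.
In D -> id K S: add FIRST(S) = { (, *, bool, void }.
Union: FOLLOW(K) = { EOF, (, ), *, bool, id, void }.

{ EOF, (, ), *, bool, id, void }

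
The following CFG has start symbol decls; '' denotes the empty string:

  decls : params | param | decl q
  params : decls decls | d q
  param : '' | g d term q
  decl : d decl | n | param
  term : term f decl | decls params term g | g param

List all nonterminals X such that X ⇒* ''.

Directly nullable (have an ''-production): param.
decl : param with every symbol nullable, so decl is nullable.
decls : params with every symbol nullable, so decls is nullable.
params : decls decls with every symbol nullable, so params is nullable.
No other nonterminal has a production whose RHS symbols are all nullable.

{ decl, decls, param, params }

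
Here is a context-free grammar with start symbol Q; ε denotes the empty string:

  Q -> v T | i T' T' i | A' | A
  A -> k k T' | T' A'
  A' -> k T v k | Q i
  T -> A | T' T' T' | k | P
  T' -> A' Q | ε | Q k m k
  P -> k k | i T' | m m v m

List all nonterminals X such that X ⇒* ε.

Directly nullable (have an ε-production): T'.
T -> T' T' T' with every symbol nullable, so T is nullable.
No other nonterminal has a production whose RHS symbols are all nullable.

{ T, T' }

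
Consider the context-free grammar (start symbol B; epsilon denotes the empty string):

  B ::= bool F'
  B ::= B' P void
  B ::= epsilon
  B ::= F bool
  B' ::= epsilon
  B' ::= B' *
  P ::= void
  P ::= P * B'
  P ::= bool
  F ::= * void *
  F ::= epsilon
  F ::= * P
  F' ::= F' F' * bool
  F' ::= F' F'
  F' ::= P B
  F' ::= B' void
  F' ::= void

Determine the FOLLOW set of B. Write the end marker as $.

{ $, *, bool, void }

B is the start symbol, so $ ∈ FOLLOW(B).
In F' ::= P B: B is at the end, add FOLLOW(F') = { $, *, bool, void }.
Union: FOLLOW(B) = { $, *, bool, void }.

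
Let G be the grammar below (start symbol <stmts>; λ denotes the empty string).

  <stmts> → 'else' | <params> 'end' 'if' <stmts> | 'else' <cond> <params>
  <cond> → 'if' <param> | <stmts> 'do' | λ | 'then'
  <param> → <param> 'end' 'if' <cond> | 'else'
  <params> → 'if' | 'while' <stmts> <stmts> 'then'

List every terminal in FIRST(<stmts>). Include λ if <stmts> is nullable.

<stmts> → 'else' contributes {'else'}.
From <stmts> → <params> 'end' 'if' <stmts>: add FIRST(<params>) = { 'if', 'while' }.
<stmts> → 'else' <cond> <params> contributes {'else'}.
Union: FIRST(<stmts>) = { 'else', 'if', 'while' }.

{ 'else', 'if', 'while' }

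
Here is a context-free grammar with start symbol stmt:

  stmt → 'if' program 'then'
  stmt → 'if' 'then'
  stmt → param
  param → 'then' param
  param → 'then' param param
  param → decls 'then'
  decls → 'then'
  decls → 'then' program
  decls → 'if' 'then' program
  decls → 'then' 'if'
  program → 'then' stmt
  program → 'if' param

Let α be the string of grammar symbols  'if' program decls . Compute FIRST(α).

{ 'if' }

'if' is a terminal; add {'if'} and stop.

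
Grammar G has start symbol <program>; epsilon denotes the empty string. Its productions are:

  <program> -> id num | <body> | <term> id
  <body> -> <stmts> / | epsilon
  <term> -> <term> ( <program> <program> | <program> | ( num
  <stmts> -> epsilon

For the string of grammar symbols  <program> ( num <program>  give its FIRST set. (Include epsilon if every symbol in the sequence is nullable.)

Add FIRST(<program>)\{epsilon} = { (, /, id }; <program> is nullable, continue.
( is a terminal; add {(} and stop.

{ (, /, id }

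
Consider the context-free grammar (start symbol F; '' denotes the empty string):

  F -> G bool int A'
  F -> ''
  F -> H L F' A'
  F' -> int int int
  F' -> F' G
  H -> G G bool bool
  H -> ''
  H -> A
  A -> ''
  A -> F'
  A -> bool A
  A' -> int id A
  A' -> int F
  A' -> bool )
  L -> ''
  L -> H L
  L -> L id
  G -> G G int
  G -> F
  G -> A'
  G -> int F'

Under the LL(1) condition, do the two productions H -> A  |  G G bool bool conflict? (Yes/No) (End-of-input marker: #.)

FIRST(A) = { bool, int, '' } and FIRST(G G bool bool) = { bool, id, int }.
Both contain bool, so the two alternatives are not disjoint — LL(1) conflict.

Yes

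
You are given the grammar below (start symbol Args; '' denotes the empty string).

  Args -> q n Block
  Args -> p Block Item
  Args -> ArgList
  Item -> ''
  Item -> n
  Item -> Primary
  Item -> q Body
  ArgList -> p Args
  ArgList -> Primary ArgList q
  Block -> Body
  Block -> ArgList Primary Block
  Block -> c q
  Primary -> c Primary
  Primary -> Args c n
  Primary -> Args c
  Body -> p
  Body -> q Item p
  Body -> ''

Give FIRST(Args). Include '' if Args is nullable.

Args -> q n Block contributes {q}.
Args -> p Block Item contributes {p}.
From Args -> ArgList: add FIRST(ArgList) = { c, p, q }.
Union: FIRST(Args) = { c, p, q }.

{ c, p, q }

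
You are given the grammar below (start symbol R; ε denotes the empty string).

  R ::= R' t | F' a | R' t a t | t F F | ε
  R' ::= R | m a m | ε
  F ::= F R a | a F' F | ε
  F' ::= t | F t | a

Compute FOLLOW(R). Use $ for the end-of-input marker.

R is the start symbol, so $ ∈ FOLLOW(R).
In R' ::= R: R is at the end, add FOLLOW(R') = { t }.
In F ::= F R a: add FIRST(a) = { a }.
Union: FOLLOW(R) = { $, a, t }.

{ $, a, t }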